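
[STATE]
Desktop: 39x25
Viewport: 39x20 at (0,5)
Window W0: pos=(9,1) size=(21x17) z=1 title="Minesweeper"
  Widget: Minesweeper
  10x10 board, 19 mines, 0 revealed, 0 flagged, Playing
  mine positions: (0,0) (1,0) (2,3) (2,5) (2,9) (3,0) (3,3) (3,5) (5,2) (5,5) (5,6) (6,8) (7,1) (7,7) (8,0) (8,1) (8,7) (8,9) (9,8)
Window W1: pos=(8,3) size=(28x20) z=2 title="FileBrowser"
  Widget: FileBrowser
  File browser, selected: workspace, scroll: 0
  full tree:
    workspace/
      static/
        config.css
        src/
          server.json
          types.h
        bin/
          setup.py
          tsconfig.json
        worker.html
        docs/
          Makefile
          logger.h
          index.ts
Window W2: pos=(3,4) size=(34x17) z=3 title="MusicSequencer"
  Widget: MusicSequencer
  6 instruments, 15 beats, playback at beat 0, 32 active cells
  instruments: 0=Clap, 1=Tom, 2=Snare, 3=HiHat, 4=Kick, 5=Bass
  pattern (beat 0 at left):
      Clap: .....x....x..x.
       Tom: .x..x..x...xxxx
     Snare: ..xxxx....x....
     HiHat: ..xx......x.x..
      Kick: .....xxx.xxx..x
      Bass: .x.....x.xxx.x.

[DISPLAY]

   ┃ MusicSequencer                 ┃  
   ┠────────────────────────────────┨  
   ┃      ▼12345678901234           ┃  
   ┃  Clap·····█····█··█·           ┃  
   ┃   Tom·█··█··█···████           ┃  
   ┃ Snare··████····█····           ┃  
   ┃ HiHat··██······█·█··           ┃  
   ┃  Kick·····███·███··█           ┃  
   ┃  Bass·█·····█·███·█·           ┃  
   ┃                                ┃  
   ┃                                ┃  
   ┃                                ┃  
   ┃                                ┃  
   ┃                                ┃  
   ┃                                ┃  
   ┗━━━━━━━━━━━━━━━━━━━━━━━━━━━━━━━━┛  
        ┃                          ┃   
        ┗━━━━━━━━━━━━━━━━━━━━━━━━━━┛   
                                       
                                       


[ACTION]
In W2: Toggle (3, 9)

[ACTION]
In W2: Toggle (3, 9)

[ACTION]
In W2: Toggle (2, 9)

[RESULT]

   ┃ MusicSequencer                 ┃  
   ┠────────────────────────────────┨  
   ┃      ▼12345678901234           ┃  
   ┃  Clap·····█····█··█·           ┃  
   ┃   Tom·█··█··█···████           ┃  
   ┃ Snare··████···██····           ┃  
   ┃ HiHat··██······█·█··           ┃  
   ┃  Kick·····███·███··█           ┃  
   ┃  Bass·█·····█·███·█·           ┃  
   ┃                                ┃  
   ┃                                ┃  
   ┃                                ┃  
   ┃                                ┃  
   ┃                                ┃  
   ┃                                ┃  
   ┗━━━━━━━━━━━━━━━━━━━━━━━━━━━━━━━━┛  
        ┃                          ┃   
        ┗━━━━━━━━━━━━━━━━━━━━━━━━━━┛   
                                       
                                       


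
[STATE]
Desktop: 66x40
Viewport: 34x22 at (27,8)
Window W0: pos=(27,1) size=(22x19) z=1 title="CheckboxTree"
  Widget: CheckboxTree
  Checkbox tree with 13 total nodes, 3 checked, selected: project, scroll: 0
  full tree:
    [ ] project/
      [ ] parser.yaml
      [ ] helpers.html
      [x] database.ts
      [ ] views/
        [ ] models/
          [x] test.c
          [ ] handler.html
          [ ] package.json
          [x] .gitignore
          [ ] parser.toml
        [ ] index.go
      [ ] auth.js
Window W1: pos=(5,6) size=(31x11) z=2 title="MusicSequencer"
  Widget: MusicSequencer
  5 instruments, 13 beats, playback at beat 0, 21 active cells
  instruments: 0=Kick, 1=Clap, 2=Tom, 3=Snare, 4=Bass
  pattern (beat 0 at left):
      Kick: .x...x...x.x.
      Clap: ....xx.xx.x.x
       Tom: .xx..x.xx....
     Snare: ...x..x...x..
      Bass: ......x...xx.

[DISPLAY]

────────┨iews/       ┃            
        ┃ models/    ┃            
        ┃x] test.c   ┃            
        ┃ ] handler.h┃            
        ┃ ] package.j┃            
        ┃x] .gitignor┃            
        ┃ ] parser.to┃            
        ┃ index.go   ┃            
━━━━━━━━┛uth.js      ┃            
┃                    ┃            
┃                    ┃            
┗━━━━━━━━━━━━━━━━━━━━┛            
                                  
                                  
                                  
                                  
                                  
                                  
                                  
                                  
                                  
                                  


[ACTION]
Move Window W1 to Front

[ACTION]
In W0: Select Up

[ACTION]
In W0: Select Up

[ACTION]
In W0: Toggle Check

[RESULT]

────────┨iews/       ┃            
        ┃ models/    ┃            
        ┃x] test.c   ┃            
        ┃x] handler.h┃            
        ┃x] package.j┃            
        ┃x] .gitignor┃            
        ┃x] parser.to┃            
        ┃ index.go   ┃            
━━━━━━━━┛uth.js      ┃            
┃                    ┃            
┃                    ┃            
┗━━━━━━━━━━━━━━━━━━━━┛            
                                  
                                  
                                  
                                  
                                  
                                  
                                  
                                  
                                  
                                  


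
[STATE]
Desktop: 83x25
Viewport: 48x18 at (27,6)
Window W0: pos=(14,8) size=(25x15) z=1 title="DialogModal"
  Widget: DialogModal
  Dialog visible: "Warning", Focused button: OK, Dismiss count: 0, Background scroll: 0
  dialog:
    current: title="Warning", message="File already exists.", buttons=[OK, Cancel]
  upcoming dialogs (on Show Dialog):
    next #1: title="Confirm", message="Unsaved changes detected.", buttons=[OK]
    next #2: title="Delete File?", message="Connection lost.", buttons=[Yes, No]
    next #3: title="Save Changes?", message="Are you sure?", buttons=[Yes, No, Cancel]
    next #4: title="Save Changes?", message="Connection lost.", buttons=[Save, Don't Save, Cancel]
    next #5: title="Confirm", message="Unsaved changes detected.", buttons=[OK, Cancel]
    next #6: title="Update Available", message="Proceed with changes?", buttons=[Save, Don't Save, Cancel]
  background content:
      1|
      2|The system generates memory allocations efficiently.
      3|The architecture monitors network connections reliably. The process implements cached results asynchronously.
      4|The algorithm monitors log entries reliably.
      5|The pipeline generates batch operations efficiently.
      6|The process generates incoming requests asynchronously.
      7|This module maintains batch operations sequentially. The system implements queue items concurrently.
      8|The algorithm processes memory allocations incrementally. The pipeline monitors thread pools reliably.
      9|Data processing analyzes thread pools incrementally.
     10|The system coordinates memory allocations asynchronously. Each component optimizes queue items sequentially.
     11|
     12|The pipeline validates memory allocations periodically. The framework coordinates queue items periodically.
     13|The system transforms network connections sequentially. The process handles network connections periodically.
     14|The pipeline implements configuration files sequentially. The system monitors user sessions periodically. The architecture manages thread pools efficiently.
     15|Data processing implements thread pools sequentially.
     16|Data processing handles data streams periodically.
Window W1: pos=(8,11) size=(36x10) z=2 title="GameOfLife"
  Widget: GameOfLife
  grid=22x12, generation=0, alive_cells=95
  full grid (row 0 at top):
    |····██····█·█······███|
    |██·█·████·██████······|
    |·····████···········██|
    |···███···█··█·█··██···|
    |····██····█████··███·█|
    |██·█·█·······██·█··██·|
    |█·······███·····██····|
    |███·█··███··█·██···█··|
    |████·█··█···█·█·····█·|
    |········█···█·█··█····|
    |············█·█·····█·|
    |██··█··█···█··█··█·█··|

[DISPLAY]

                                                
                                                
━━━━━━━━━━━┓                                    
           ┃                                    
───────────┨                                    
━━━━━━━━━━━━━━━━┓                               
                ┃                               
────────────────┨                               
                ┃                               
█···            ┃                               
██·█            ┃                               
·██·            ┃                               
····            ┃                               
·█··            ┃                               
━━━━━━━━━━━━━━━━┛                               
           ┃                                    
━━━━━━━━━━━┛                                    
                                                


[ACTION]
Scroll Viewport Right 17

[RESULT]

                                                
                                                
━━━┓                                            
   ┃                                            
───┨                                            
━━━━━━━━┓                                       
        ┃                                       
────────┨                                       
        ┃                                       
        ┃                                       
        ┃                                       
        ┃                                       
        ┃                                       
        ┃                                       
━━━━━━━━┛                                       
   ┃                                            
━━━┛                                            
                                                


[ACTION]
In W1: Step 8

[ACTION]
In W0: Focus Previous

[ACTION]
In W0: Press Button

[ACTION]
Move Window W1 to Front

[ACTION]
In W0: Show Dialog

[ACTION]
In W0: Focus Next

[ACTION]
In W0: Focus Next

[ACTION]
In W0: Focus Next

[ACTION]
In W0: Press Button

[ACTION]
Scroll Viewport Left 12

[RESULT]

                                                
                                                
━━━━━━━━━━━━━━━┓                                
odal           ┃                                
───────────────┨                                
━━━━━━━━━━━━━━━━━━━━┓                           
                    ┃                           
────────────────────┨                           
                    ┃                           
██·█····            ┃                           
█·██····            ┃                           
█··█··██            ┃                           
····█·██            ┃                           
█·····██            ┃                           
━━━━━━━━━━━━━━━━━━━━┛                           
               ┃                                
━━━━━━━━━━━━━━━┛                                
                                                


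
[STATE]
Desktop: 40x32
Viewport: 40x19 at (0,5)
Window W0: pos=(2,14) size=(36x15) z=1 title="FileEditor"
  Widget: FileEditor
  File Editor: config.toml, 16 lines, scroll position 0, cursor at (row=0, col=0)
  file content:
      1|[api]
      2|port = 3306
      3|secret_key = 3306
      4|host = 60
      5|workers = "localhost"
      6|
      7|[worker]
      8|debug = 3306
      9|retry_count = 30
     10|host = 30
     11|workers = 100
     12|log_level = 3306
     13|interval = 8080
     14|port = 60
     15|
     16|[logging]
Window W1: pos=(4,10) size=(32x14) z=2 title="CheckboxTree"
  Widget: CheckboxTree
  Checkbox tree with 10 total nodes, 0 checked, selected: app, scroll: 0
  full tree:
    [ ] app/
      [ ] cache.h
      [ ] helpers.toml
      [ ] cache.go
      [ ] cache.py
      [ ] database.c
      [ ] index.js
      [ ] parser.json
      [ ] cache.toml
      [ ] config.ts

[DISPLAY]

                                        
                                        
                                        
                                        
                                        
    ┏━━━━━━━━━━━━━━━━━━━━━━━━━━━━━━┓    
    ┃ CheckboxTree                 ┃    
    ┠──────────────────────────────┨    
    ┃>[ ] app/                     ┃    
  ┏━┃   [ ] cache.h                ┃━┓  
  ┃ ┃   [ ] helpers.toml           ┃ ┃  
  ┠─┃   [ ] cache.go               ┃─┨  
  ┃█┃   [ ] cache.py               ┃▲┃  
  ┃p┃   [ ] database.c             ┃█┃  
  ┃s┃   [ ] index.js               ┃░┃  
  ┃h┃   [ ] parser.json            ┃░┃  
  ┃w┃   [ ] cache.toml             ┃░┃  
  ┃ ┃   [ ] config.ts              ┃░┃  
  ┃[┗━━━━━━━━━━━━━━━━━━━━━━━━━━━━━━┛░┃  


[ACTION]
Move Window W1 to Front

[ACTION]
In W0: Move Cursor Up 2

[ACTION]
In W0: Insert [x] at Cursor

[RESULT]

                                        
                                        
                                        
                                        
                                        
    ┏━━━━━━━━━━━━━━━━━━━━━━━━━━━━━━┓    
    ┃ CheckboxTree                 ┃    
    ┠──────────────────────────────┨    
    ┃>[ ] app/                     ┃    
  ┏━┃   [ ] cache.h                ┃━┓  
  ┃ ┃   [ ] helpers.toml           ┃ ┃  
  ┠─┃   [ ] cache.go               ┃─┨  
  ┃x┃   [ ] cache.py               ┃▲┃  
  ┃p┃   [ ] database.c             ┃█┃  
  ┃s┃   [ ] index.js               ┃░┃  
  ┃h┃   [ ] parser.json            ┃░┃  
  ┃w┃   [ ] cache.toml             ┃░┃  
  ┃ ┃   [ ] config.ts              ┃░┃  
  ┃[┗━━━━━━━━━━━━━━━━━━━━━━━━━━━━━━┛░┃  


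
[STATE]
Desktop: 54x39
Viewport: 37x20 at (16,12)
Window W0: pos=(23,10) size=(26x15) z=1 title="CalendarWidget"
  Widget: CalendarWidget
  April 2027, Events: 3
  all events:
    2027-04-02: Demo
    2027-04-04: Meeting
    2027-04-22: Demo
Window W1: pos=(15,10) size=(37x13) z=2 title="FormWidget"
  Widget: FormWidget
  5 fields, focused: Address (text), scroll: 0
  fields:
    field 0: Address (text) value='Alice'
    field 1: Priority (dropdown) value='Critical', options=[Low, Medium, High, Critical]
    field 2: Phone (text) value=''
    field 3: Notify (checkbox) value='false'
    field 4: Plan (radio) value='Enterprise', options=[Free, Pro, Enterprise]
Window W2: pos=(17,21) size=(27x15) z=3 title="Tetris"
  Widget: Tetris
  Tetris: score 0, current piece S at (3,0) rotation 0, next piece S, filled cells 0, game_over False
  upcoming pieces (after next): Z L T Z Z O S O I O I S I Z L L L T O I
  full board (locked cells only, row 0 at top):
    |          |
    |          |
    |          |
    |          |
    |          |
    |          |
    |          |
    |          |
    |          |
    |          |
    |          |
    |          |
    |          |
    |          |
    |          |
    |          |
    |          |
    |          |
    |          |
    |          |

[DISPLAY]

───────────────────────────────────┨ 
> Address:    [Alice              ]┃ 
  Priority:   [Critical          ▼]┃ 
  Phone:      [                   ]┃ 
  Notify:     [ ]                  ┃ 
  Plan:       ( ) Free  ( ) Pro  (●┃ 
                                   ┃ 
                                   ┃ 
                                   ┃ 
 ┏━━━━━━━━━━━━━━━━━━━━━━━━━┓       ┃ 
━┃ Tetris                  ┃━━━━━━━┛ 
 ┠─────────────────────────┨    ┃    
 ┃          │Next:         ┃━━━━┛    
 ┃          │ ░░           ┃         
 ┃          │░░            ┃         
 ┃          │              ┃         
 ┃          │              ┃         
 ┃          │              ┃         
 ┃          │Score:        ┃         
 ┃          │0             ┃         


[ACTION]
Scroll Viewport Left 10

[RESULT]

         ┠───────────────────────────
         ┃> Address:    [Alice       
         ┃  Priority:   [Critical    
         ┃  Phone:      [            
         ┃  Notify:     [ ]          
         ┃  Plan:       ( ) Free  ( )
         ┃                           
         ┃                           
         ┃                           
         ┃ ┏━━━━━━━━━━━━━━━━━━━━━━━━━
         ┗━┃ Tetris                  
           ┠─────────────────────────
           ┃          │Next:         
           ┃          │ ░░           
           ┃          │░░            
           ┃          │              
           ┃          │              
           ┃          │              
           ┃          │Score:        
           ┃          │0             


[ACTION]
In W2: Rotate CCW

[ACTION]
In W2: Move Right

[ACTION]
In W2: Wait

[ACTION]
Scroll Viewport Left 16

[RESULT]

               ┠─────────────────────
               ┃> Address:    [Alice 
               ┃  Priority:   [Critic
               ┃  Phone:      [      
               ┃  Notify:     [ ]    
               ┃  Plan:       ( ) Fre
               ┃                     
               ┃                     
               ┃                     
               ┃ ┏━━━━━━━━━━━━━━━━━━━
               ┗━┃ Tetris            
                 ┠───────────────────
                 ┃          │Next:   
                 ┃          │ ░░     
                 ┃          │░░      
                 ┃          │        
                 ┃          │        
                 ┃          │        
                 ┃          │Score:  
                 ┃          │0       


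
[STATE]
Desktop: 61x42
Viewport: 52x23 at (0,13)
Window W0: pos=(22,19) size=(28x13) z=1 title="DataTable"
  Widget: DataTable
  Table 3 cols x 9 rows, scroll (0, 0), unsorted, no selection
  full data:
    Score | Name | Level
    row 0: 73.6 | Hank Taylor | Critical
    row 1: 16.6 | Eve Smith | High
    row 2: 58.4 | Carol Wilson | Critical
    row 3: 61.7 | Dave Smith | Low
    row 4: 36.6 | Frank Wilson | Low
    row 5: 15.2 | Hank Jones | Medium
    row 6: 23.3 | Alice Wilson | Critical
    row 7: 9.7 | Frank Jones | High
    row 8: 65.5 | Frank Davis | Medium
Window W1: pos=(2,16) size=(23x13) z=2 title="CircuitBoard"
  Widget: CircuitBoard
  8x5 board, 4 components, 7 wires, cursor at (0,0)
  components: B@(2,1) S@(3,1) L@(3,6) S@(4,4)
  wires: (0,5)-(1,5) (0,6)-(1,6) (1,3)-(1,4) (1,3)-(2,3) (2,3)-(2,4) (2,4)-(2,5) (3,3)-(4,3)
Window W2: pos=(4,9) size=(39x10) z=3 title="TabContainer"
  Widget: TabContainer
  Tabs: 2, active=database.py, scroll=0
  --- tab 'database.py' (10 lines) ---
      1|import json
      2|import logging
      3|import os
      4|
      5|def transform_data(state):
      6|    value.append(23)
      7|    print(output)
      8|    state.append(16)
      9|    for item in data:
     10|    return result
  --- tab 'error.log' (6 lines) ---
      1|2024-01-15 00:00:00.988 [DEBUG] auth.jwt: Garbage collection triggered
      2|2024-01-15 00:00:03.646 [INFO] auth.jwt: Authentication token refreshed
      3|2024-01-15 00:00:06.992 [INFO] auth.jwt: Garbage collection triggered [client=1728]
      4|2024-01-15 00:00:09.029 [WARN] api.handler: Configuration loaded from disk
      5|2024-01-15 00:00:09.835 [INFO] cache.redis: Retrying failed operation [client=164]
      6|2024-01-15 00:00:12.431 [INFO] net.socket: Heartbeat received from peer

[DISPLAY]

    ┃─────────────────────────────────────┃         
    ┃import json                          ┃         
    ┃import logging                       ┃         
  ┏━┃import os                            ┃         
  ┃ ┃                                     ┃         
  ┠─┗━━━━━━━━━━━━━━━━━━━━━━━━━━━━━━━━━━━━━┛         
  ┃   0 1 2 3 4 5 6 7   ┃━━━━━━━━━━━━━━━━━━━━━━━━┓  
  ┃0  [.]               ┃ataTable                ┃  
  ┃                     ┃────────────────────────┨  
  ┃1               · ─ ·┃ore│Name        │Level  ┃  
  ┃                │    ┃───┼────────────┼───────┃  
  ┃2       B       · ─ ·┃.6 │Hank Taylor │Critica┃  
  ┃                     ┃.6 │Eve Smith   │High   ┃  
  ┃3       S       ·    ┃.4 │Carol Wilson│Critica┃  
  ┃                │    ┃.7 │Dave Smith  │Low    ┃  
  ┗━━━━━━━━━━━━━━━━━━━━━┛.6 │Frank Wilson│Low    ┃  
                      ┃15.2 │Hank Jones  │Medium ┃  
                      ┃23.3 │Alice Wilson│Critica┃  
                      ┗━━━━━━━━━━━━━━━━━━━━━━━━━━┛  
                                                    
                                                    
                                                    
                                                    


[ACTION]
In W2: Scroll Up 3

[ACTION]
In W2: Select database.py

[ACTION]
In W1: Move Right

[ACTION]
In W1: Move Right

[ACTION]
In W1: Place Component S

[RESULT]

    ┃─────────────────────────────────────┃         
    ┃import json                          ┃         
    ┃import logging                       ┃         
  ┏━┃import os                            ┃         
  ┃ ┃                                     ┃         
  ┠─┗━━━━━━━━━━━━━━━━━━━━━━━━━━━━━━━━━━━━━┛         
  ┃   0 1 2 3 4 5 6 7   ┃━━━━━━━━━━━━━━━━━━━━━━━━┓  
  ┃0          [S]       ┃ataTable                ┃  
  ┃                     ┃────────────────────────┨  
  ┃1               · ─ ·┃ore│Name        │Level  ┃  
  ┃                │    ┃───┼────────────┼───────┃  
  ┃2       B       · ─ ·┃.6 │Hank Taylor │Critica┃  
  ┃                     ┃.6 │Eve Smith   │High   ┃  
  ┃3       S       ·    ┃.4 │Carol Wilson│Critica┃  
  ┃                │    ┃.7 │Dave Smith  │Low    ┃  
  ┗━━━━━━━━━━━━━━━━━━━━━┛.6 │Frank Wilson│Low    ┃  
                      ┃15.2 │Hank Jones  │Medium ┃  
                      ┃23.3 │Alice Wilson│Critica┃  
                      ┗━━━━━━━━━━━━━━━━━━━━━━━━━━┛  
                                                    
                                                    
                                                    
                                                    


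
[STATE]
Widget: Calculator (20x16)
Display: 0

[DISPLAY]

                   0
┌───┬───┬───┬───┐   
│ 7 │ 8 │ 9 │ ÷ │   
├───┼───┼───┼───┤   
│ 4 │ 5 │ 6 │ × │   
├───┼───┼───┼───┤   
│ 1 │ 2 │ 3 │ - │   
├───┼───┼───┼───┤   
│ 0 │ . │ = │ + │   
├───┼───┼───┼───┤   
│ C │ MC│ MR│ M+│   
└───┴───┴───┴───┘   
                    
                    
                    
                    


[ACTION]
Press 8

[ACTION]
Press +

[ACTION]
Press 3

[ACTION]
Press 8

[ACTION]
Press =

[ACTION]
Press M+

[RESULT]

                  46
┌───┬───┬───┬───┐   
│ 7 │ 8 │ 9 │ ÷ │   
├───┼───┼───┼───┤   
│ 4 │ 5 │ 6 │ × │   
├───┼───┼───┼───┤   
│ 1 │ 2 │ 3 │ - │   
├───┼───┼───┼───┤   
│ 0 │ . │ = │ + │   
├───┼───┼───┼───┤   
│ C │ MC│ MR│ M+│   
└───┴───┴───┴───┘   
                    
                    
                    
                    


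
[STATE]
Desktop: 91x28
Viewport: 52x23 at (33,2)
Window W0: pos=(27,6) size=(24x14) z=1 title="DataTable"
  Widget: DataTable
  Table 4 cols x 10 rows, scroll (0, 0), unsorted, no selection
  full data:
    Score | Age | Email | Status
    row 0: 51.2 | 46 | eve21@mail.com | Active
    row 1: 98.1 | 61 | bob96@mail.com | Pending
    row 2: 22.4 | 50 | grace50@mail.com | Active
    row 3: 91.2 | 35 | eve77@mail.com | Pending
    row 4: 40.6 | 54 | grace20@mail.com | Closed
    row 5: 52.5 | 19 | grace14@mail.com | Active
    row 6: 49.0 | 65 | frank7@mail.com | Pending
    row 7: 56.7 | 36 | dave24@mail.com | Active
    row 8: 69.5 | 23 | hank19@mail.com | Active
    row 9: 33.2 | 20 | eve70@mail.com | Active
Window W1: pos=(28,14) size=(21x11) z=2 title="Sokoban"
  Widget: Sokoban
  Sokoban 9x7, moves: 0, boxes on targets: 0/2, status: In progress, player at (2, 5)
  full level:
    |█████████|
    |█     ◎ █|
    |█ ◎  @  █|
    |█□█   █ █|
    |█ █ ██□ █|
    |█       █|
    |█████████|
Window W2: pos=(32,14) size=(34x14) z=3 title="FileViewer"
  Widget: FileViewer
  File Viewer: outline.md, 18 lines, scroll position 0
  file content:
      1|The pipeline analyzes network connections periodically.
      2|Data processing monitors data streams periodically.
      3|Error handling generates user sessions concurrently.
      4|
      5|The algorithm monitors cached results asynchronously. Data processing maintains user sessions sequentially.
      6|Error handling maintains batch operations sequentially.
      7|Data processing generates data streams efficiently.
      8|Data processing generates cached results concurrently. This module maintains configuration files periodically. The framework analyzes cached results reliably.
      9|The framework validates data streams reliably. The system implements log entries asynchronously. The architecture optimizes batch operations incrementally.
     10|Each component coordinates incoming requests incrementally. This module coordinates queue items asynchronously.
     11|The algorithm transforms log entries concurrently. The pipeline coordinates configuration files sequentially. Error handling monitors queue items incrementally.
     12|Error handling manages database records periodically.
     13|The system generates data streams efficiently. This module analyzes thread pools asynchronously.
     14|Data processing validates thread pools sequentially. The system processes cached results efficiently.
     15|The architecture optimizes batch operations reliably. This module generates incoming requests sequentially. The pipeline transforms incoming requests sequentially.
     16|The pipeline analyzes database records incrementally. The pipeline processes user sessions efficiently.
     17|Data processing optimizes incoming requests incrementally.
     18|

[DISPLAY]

                                                    
                                                    
                                                    
                                                    
━━━━━━━━━━━━━━━━━┓                                  
Table            ┃                                  
─────────────────┨                                  
│Age│Email       ┃                                  
┼───┼────────────┃                                  
│46 │eve21@mail.c┃                                  
│61 │bob96@mail.c┃                                  
│50 │grace50@mail┃                                  
━━━━━━━━━━━━━━━━━━━━━━━━━━━━━━━━┓                   
 FileViewer                     ┃                   
────────────────────────────────┨                   
The pipeline analyzes network c▲┃                   
Data processing monitors data s█┃                   
Error handling generates user s░┃                   
                               ░┃                   
The algorithm monitors cached r░┃                   
Error handling maintains batch ░┃                   
Data processing generates data ░┃                   
Data processing generates cache░┃                   


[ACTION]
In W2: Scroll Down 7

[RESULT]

                                                    
                                                    
                                                    
                                                    
━━━━━━━━━━━━━━━━━┓                                  
Table            ┃                                  
─────────────────┨                                  
│Age│Email       ┃                                  
┼───┼────────────┃                                  
│46 │eve21@mail.c┃                                  
│61 │bob96@mail.c┃                                  
│50 │grace50@mail┃                                  
━━━━━━━━━━━━━━━━━━━━━━━━━━━━━━━━┓                   
 FileViewer                     ┃                   
────────────────────────────────┨                   
Data processing generates cache▲┃                   
The framework validates data st░┃                   
Each component coordinates inco░┃                   
The algorithm transforms log en░┃                   
Error handling manages database░┃                   
The system generates data strea░┃                   
Data processing validates threa░┃                   
The architecture optimizes batc░┃                   


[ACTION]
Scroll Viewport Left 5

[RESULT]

                                                    
                                                    
                                                    
                                                    
━━━━━━━━━━━━━━━━━━━━━━┓                             
 DataTable            ┃                             
──────────────────────┨                             
Score│Age│Email       ┃                             
─────┼───┼────────────┃                             
51.2 │46 │eve21@mail.c┃                             
98.1 │61 │bob96@mail.c┃                             
22.4 │50 │grace50@mail┃                             
┏━━━┏━━━━━━━━━━━━━━━━━━━━━━━━━━━━━━━━┓              
┃ So┃ FileViewer                     ┃              
┠───┠────────────────────────────────┨              
┃███┃Data processing generates cache▲┃              
┃█  ┃The framework validates data st░┃              
┃█ ◎┃Each component coordinates inco░┃              
┃█□█┃The algorithm transforms log en░┃              
┃█ █┃Error handling manages database░┃              
┃█  ┃The system generates data strea░┃              
┃███┃Data processing validates threa░┃              
┗━━━┃The architecture optimizes batc░┃              


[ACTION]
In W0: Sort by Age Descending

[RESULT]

                                                    
                                                    
                                                    
                                                    
━━━━━━━━━━━━━━━━━━━━━━┓                             
 DataTable            ┃                             
──────────────────────┨                             
Score│Ag▼│Email       ┃                             
─────┼───┼────────────┃                             
49.0 │65 │frank7@mail.┃                             
98.1 │61 │bob96@mail.c┃                             
40.6 │54 │grace20@mail┃                             
┏━━━┏━━━━━━━━━━━━━━━━━━━━━━━━━━━━━━━━┓              
┃ So┃ FileViewer                     ┃              
┠───┠────────────────────────────────┨              
┃███┃Data processing generates cache▲┃              
┃█  ┃The framework validates data st░┃              
┃█ ◎┃Each component coordinates inco░┃              
┃█□█┃The algorithm transforms log en░┃              
┃█ █┃Error handling manages database░┃              
┃█  ┃The system generates data strea░┃              
┃███┃Data processing validates threa░┃              
┗━━━┃The architecture optimizes batc░┃              


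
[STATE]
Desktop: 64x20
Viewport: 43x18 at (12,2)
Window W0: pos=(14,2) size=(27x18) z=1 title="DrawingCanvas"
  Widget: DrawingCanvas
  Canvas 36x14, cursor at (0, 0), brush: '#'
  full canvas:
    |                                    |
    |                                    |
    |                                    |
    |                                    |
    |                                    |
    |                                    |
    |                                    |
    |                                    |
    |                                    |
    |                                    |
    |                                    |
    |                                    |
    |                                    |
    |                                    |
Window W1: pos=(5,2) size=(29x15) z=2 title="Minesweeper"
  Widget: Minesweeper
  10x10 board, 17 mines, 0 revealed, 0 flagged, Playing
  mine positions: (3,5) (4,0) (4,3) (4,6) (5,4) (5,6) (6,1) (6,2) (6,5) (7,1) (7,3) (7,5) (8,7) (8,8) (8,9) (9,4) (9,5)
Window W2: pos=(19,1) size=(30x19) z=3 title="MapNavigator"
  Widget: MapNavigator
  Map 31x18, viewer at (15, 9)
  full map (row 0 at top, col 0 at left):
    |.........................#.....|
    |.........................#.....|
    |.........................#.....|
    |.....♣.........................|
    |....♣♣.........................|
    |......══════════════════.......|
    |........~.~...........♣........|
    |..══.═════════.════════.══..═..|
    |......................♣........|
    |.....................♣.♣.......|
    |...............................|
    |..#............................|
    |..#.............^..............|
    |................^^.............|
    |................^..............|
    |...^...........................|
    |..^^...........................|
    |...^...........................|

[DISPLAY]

━━━━━━━┃ MapNavigator               ┃      
weeper ┠────────────────────────────┨      
───────┃........................#...┃      
■■■■   ┃....♣.......................┃      
■■■■   ┃...♣♣.......................┃      
■■■■   ┃.....══════════════════.....┃      
■■■■   ┃.......~.~...........♣......┃      
■■■■   ┃.══.═════════.════════.══..═┃      
■■■■   ┃.....................♣......┃      
■■■■   ┃..............@.....♣.♣.....┃      
■■■■   ┃............................┃      
■■■■   ┃.#..........................┃      
■■■■   ┃.#.............^............┃      
       ┃...............^^...........┃      
━━━━━━━┃...............^............┃      
  ┃    ┃..^.........................┃      
  ┃    ┃.^^.........................┃      
  ┗━━━━┗━━━━━━━━━━━━━━━━━━━━━━━━━━━━┛      


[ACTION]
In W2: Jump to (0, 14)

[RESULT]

━━━━━━━┃ MapNavigator               ┃      
weeper ┠────────────────────────────┨      
───────┃              ..══.═════════┃      
■■■■   ┃              ..............┃      
■■■■   ┃              ..............┃      
■■■■   ┃              ..............┃      
■■■■   ┃              ..#...........┃      
■■■■   ┃              ..#...........┃      
■■■■   ┃              ..............┃      
■■■■   ┃              @.............┃      
■■■■   ┃              ...^..........┃      
■■■■   ┃              ..^^..........┃      
■■■■   ┃              ...^..........┃      
       ┃                            ┃      
━━━━━━━┃                            ┃      
  ┃    ┃                            ┃      
  ┃    ┃                            ┃      
  ┗━━━━┗━━━━━━━━━━━━━━━━━━━━━━━━━━━━┛      


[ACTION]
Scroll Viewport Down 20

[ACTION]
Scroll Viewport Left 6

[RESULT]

━━━━━━━━━━━━━┃ MapNavigator               ┃
 Minesweeper ┠────────────────────────────┨
─────────────┃              ..══.═════════┃
■■■■■■■■■■   ┃              ..............┃
■■■■■■■■■■   ┃              ..............┃
■■■■■■■■■■   ┃              ..............┃
■■■■■■■■■■   ┃              ..#...........┃
■■■■■■■■■■   ┃              ..#...........┃
■■■■■■■■■■   ┃              ..............┃
■■■■■■■■■■   ┃              @.............┃
■■■■■■■■■■   ┃              ...^..........┃
■■■■■■■■■■   ┃              ..^^..........┃
■■■■■■■■■■   ┃              ...^..........┃
             ┃                            ┃
━━━━━━━━━━━━━┃                            ┃
        ┃    ┃                            ┃
        ┃    ┃                            ┃
        ┗━━━━┗━━━━━━━━━━━━━━━━━━━━━━━━━━━━┛
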